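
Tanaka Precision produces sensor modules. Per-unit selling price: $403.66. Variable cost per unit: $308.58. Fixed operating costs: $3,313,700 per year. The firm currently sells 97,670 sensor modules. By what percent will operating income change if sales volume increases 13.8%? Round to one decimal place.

+21.5%

At 97,670 units, contribution = 97,670 × $95.08 = $9,286,463.60.
Subtracting fixed costs: EBIT = $9,286,463.60 − $3,313,700 = $5,972,763.60.
DOL = contribution ÷ EBIT = $9,286,463.60 ÷ $5,972,763.60 = 1.5548.
So EBIT moves 1.5548 × (+13.8%) = +21.5%.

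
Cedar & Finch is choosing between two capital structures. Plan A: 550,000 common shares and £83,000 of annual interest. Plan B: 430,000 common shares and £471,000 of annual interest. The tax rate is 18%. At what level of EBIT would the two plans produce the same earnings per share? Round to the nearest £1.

£1,861,333

At indifference, (EBIT − 83,000)(1 − t)/550,000 = (EBIT − 471,000)(1 − t)/430,000.
Cancelling (1 − t) and cross-multiplying: 430,000·(EBIT − 83,000) = 550,000·(EBIT − 471,000).
EBIT × (550,000 − 430,000) = 471,000 × 550,000 − 83,000 × 430,000 = 223,360,000,000, so EBIT = 223,360,000,000 ÷ 120,000 = 1,861,333.33.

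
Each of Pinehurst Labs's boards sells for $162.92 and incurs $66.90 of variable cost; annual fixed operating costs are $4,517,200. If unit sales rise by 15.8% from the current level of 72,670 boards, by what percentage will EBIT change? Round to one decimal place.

+44.8%

Contribution at this volume is 72,670 × $96.02 = $6,977,773.40.
Operating income = contribution − fixed costs = $6,977,773.40 − $4,517,200 = $2,460,573.40.
So DOL = total CM / EBIT = $6,977,773.40 / $2,460,573.40 = 2.8358.
%ΔEBIT = DOL × %ΔSales = 2.8358 × +15.8% = +44.8%.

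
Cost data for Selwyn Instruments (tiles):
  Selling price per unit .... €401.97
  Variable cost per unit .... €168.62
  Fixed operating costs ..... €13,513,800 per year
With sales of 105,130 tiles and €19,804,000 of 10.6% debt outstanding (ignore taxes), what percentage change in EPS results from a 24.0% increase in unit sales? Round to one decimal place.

+66.0%

Contribution at this volume is 105,130 × €233.35 = €24,532,085.50.
Subtracting fixed costs: EBIT = €24,532,085.50 − €13,513,800 = €11,018,285.50.
After interest of €2,099,224.00, pre-tax earnings = €8,919,061.50.
DCL = total CM / (EBIT − I) = €24,532,085.50 / €8,919,061.50 = 2.7505.
%ΔEPS = DCL × %ΔSales = 2.7505 × +24.0% = +66.0%.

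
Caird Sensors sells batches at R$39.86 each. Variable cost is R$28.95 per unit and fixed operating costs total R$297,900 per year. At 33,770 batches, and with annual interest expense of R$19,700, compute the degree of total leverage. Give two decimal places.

7.25

At 33,770 units, contribution = 33,770 × R$10.91 = R$368,430.70.
EBIT = R$368,430.70 − R$297,900 = R$70,530.70. Interest = R$19,700.00.
DOL = R$368,430.70 ÷ R$70,530.70 = 5.2237; DFL = R$70,530.70 ÷ R$50,830.70 = 1.3876.
Combined leverage = 5.2237 × 1.3876 = 7.2484.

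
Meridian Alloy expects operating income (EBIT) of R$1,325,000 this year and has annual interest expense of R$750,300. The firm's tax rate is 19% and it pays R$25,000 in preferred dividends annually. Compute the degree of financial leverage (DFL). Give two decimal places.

2.44

Annual interest charges come to R$750,300.00.
Preferred dividends grossed up pre-tax: R$25,000 / (1 − 0.19) = R$30,864.20.
DFL = EBIT ÷ [EBIT − I − D_p/(1−t)] = R$1,325,000 ÷ [R$1,325,000 − R$750,300.00 − R$30,864.20] = R$1,325,000 ÷ R$543,835.80 = 2.4364.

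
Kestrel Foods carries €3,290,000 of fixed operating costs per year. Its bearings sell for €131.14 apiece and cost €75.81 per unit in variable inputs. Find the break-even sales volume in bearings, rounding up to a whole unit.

Contribution margin per unit = €131.14 − €75.81 = €55.33.
Break-even Q = €3,290,000 / €55.33 = 59,461.41 → 59,462 bearings.

59,462 bearings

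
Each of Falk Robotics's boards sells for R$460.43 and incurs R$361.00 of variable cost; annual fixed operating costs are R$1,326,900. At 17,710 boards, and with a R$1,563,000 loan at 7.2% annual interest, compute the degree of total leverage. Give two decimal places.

Contribution at this volume is 17,710 × R$99.43 = R$1,760,905.30.
EBIT = R$1,760,905.30 − R$1,326,900 = R$434,005.30. Interest = R$112,536.00.
DOL = R$1,760,905.30 ÷ R$434,005.30 = 4.0573; DFL = R$434,005.30 ÷ R$321,469.30 = 1.3501.
Combined leverage = 4.0573 × 1.3501 = 5.4778.

5.48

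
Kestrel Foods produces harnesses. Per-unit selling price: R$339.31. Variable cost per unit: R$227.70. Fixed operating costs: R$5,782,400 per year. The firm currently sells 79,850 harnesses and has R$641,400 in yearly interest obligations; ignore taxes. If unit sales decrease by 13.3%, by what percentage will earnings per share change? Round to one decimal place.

-47.6%

At 79,850 units, contribution = 79,850 × R$111.61 = R$8,912,058.50.
Subtracting fixed costs: EBIT = R$8,912,058.50 − R$5,782,400 = R$3,129,658.50.
After interest of R$641,400.00, pre-tax earnings = R$2,488,258.50.
DCL = total CM / (EBIT − I) = R$8,912,058.50 / R$2,488,258.50 = 3.5816.
%ΔEPS = DCL × %ΔSales = 3.5816 × -13.3% = -47.6%.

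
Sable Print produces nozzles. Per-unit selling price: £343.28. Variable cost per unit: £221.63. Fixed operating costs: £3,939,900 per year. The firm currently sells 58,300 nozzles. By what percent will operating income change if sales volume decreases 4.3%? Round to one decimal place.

At 58,300 units, contribution = 58,300 × £121.65 = £7,092,195.00.
Operating income = contribution − fixed costs = £7,092,195.00 − £3,939,900 = £3,152,295.00.
DOL = contribution ÷ EBIT = £7,092,195.00 ÷ £3,152,295.00 = 2.2499.
Operating income changes by 2.2499 × -4.3% = -9.7%.

-9.7%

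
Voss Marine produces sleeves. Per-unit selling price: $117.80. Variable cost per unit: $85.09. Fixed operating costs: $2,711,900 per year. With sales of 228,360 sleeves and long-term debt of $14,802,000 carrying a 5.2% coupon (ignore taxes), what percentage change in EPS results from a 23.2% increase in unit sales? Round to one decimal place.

Contribution at this volume is 228,360 × $32.71 = $7,469,655.60.
Operating income = contribution − fixed costs = $7,469,655.60 − $2,711,900 = $4,757,755.60.
After interest of $769,704.00, pre-tax earnings = $3,988,051.60.
DCL = total CM / (EBIT − I) = $7,469,655.60 / $3,988,051.60 = 1.8730.
%ΔEPS = DCL × %ΔSales = 1.8730 × +23.2% = +43.5%.

+43.5%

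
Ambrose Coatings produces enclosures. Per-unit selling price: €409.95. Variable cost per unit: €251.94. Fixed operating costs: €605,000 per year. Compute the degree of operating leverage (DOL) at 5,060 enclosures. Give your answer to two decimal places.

4.11

Total contribution margin = 5,060 × €158.01 = €799,530.60.
Operating income = contribution − fixed costs = €799,530.60 − €605,000 = €194,530.60.
Degree of operating leverage = €799,530.60 / €194,530.60 = 4.1101.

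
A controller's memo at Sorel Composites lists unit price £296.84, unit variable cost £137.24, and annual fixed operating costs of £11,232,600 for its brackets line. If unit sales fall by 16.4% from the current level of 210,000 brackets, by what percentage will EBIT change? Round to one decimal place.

At 210,000 units, contribution = 210,000 × £159.60 = £33,516,000.00.
Operating income = contribution − fixed costs = £33,516,000.00 − £11,232,600 = £22,283,400.00.
So DOL = total CM / EBIT = £33,516,000.00 / £22,283,400.00 = 1.5041.
Operating income changes by 1.5041 × -16.4% = -24.7%.

-24.7%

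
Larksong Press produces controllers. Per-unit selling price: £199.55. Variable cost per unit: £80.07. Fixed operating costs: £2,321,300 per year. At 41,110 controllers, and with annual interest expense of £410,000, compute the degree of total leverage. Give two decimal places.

2.25

Total contribution margin = 41,110 × £119.48 = £4,911,822.80.
EBIT = £4,911,822.80 − £2,321,300 = £2,590,522.80. Interest = £410,000.00.
DOL = £4,911,822.80 ÷ £2,590,522.80 = 1.8961; DFL = £2,590,522.80 ÷ £2,180,522.80 = 1.1880.
DCL = DOL × DFL = 1.8961 × 1.1880 = 2.2526.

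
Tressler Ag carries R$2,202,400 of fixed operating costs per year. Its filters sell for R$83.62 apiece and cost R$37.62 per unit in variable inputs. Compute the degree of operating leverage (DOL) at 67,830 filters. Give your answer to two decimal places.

Contribution at this volume is 67,830 × R$46.00 = R$3,120,180.00.
Subtracting fixed costs: EBIT = R$3,120,180.00 − R$2,202,400 = R$917,780.00.
Degree of operating leverage = R$3,120,180.00 / R$917,780.00 = 3.3997.

3.40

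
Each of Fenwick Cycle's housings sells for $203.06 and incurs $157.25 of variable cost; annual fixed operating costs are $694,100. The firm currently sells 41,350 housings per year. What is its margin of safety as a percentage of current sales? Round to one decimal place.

Each unit contributes $203.06 − $157.25 = $45.81. Break-even units = $694,100 ÷ $45.81 = 15,151.71; break-even revenue = 15,151.71 × $203.06 = $3,076,706.96.
Actual sales revenue = 41,350 × $203.06 = $8,396,531.00.
Margin of safety = ($8,396,531.00 − $3,076,706.96) ÷ $8,396,531.00 = 63.4%.

63.4%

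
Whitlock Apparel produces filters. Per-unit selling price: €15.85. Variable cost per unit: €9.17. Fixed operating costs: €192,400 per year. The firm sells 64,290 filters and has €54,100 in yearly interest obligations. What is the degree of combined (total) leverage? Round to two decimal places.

At 64,290 units, contribution = 64,290 × €6.68 = €429,457.20.
EBIT = €429,457.20 − €192,400 = €237,057.20. Interest = €54,100.00, so EBIT − I = €182,957.20.
DCL = contribution ÷ (EBIT − I) = €429,457.20 ÷ €182,957.20 = 2.3473.

2.35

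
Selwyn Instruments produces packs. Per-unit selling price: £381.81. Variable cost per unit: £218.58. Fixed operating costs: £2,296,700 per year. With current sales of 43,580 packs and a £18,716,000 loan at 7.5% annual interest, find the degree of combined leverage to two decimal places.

At 43,580 units, contribution = 43,580 × £163.23 = £7,113,563.40.
Operating income = contribution − fixed costs = £7,113,563.40 − £2,296,700 = £4,816,863.40. Interest = £1,403,700.00, so EBIT − I = £3,413,163.40.
Degree of total leverage = total CM / (EBIT − interest) = £7,113,563.40 / £3,413,163.40 = 2.0842.

2.08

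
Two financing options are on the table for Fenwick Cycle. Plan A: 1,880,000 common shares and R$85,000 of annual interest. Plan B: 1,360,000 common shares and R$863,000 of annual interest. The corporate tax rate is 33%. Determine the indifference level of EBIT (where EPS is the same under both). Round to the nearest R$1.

Set EPS_A = EPS_B: (EBIT − R$85,000)(1 − 0.33) ÷ 1,880,000 = (EBIT − R$863,000)(1 − 0.33) ÷ 1,360,000.
The (1 − t) factor cancels: (EBIT − 85,000) × 1,360,000 = (EBIT − 863,000) × 1,880,000.
Solving, EBIT = (863,000·1,880,000 − 85,000·1,360,000) / (1,880,000 − 1,360,000) = 1,506,840,000,000 / 520,000 = 2,897,769.23.

R$2,897,769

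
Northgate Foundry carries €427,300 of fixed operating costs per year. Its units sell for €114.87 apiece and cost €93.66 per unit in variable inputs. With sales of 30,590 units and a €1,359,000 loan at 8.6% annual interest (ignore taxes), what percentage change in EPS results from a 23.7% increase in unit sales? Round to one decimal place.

Total contribution margin = 30,590 × €21.21 = €648,813.90.
Subtracting fixed costs: EBIT = €648,813.90 − €427,300 = €221,513.90.
Interest = €116,874.00, so EBIT − I = €104,639.90.
Degree of combined leverage = contribution ÷ (EBIT − I) = €648,813.90 ÷ €104,639.90 = 6.2004.
%ΔEPS = DCL × %ΔSales = 6.2004 × +23.7% = +147.0%.

+147.0%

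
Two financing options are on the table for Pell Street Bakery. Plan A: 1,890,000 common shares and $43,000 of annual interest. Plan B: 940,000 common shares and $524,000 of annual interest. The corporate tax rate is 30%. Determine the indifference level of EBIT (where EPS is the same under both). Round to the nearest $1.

At indifference, (EBIT − 43,000)(1 − t)/1,890,000 = (EBIT − 524,000)(1 − t)/940,000.
Cancelling (1 − t) and cross-multiplying: 940,000·(EBIT − 43,000) = 1,890,000·(EBIT − 524,000).
Solving, EBIT = (524,000·1,890,000 − 43,000·940,000) / (1,890,000 − 940,000) = 949,940,000,000 / 950,000 = 999,936.84.

$999,937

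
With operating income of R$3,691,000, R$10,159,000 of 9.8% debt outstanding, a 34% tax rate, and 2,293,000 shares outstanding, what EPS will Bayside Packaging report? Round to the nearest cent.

R$0.78

Pre-tax income = R$3,691,000 − R$995,582.00 = R$2,695,418.00.
Net income = R$2,695,418.00 × (1 − 0.34) = R$1,778,975.88.
Per share: R$1,778,975.88 / 2,293,000 shares = R$0.78.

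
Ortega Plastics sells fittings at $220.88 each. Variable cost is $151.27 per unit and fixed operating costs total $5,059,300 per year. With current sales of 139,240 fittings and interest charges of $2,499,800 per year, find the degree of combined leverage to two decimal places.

4.54

Total contribution margin = 139,240 × $69.61 = $9,692,496.40.
Operating income = contribution − fixed costs = $9,692,496.40 − $5,059,300 = $4,633,196.40. Interest = $2,499,800.00.
DOL = $9,692,496.40 ÷ $4,633,196.40 = 2.0920; DFL = $4,633,196.40 ÷ $2,133,396.40 = 2.1717.
Combined leverage = 2.0920 × 2.1717 = 4.5432.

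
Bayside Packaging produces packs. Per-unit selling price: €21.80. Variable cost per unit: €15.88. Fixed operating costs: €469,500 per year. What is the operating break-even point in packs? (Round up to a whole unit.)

79,308 packs

Each unit contributes €21.80 − €15.88 = €5.92.
Units to break even: €469,500 ÷ €5.92 = 79,307.43, rounded up to 79,308.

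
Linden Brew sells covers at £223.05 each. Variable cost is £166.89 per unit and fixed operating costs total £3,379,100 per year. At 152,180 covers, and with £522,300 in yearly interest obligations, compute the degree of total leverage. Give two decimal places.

Contribution at this volume is 152,180 × £56.16 = £8,546,428.80.
EBIT = £8,546,428.80 − £3,379,100 = £5,167,328.80. Interest = £522,300.00.
DOL = £8,546,428.80 ÷ £5,167,328.80 = 1.6539; DFL = £5,167,328.80 ÷ £4,645,028.80 = 1.1124.
DCL = DOL × DFL = 1.6539 × 1.1124 = 1.8398.

1.84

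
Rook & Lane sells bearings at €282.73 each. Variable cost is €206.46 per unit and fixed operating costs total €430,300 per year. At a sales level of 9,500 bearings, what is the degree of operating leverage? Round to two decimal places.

Contribution at this volume is 9,500 × €76.27 = €724,565.00.
Subtracting fixed costs: EBIT = €724,565.00 − €430,300 = €294,265.00.
DOL = contribution ÷ EBIT = €724,565.00 ÷ €294,265.00 = 2.4623.

2.46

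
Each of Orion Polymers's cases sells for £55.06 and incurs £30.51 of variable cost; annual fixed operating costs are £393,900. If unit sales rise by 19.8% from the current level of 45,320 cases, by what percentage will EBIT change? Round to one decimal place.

+30.7%

At 45,320 units, contribution = 45,320 × £24.55 = £1,112,606.00.
EBIT = £1,112,606.00 − £393,900 = £718,706.00.
Degree of operating leverage = £1,112,606.00 / £718,706.00 = 1.5481.
%ΔEBIT = DOL × %ΔSales = 1.5481 × +19.8% = +30.7%.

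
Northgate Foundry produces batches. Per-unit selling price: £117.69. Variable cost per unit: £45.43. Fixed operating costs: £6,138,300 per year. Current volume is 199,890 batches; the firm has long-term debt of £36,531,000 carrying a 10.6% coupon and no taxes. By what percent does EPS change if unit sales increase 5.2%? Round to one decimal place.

Contribution at this volume is 199,890 × £72.26 = £14,444,051.40.
Operating income = contribution − fixed costs = £14,444,051.40 − £6,138,300 = £8,305,751.40.
After interest of £3,872,286.00, pre-tax earnings = £4,433,465.40.
Degree of combined leverage = contribution ÷ (EBIT − I) = £14,444,051.40 ÷ £4,433,465.40 = 3.2580.
EPS therefore changes by 3.2580 × (+5.2%) = +16.9%.

+16.9%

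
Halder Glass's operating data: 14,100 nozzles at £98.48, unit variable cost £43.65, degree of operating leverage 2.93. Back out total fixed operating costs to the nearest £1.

At 14,100 units, contribution = 14,100 × £54.83 = £773,103.00.
DOL = contribution / EBIT, so EBIT = £773,103.00 / 2.93 = £263,857.68.
And FC = contribution − EBIT = £773,103.00 − £263,857.68 = £509,245.

£509,245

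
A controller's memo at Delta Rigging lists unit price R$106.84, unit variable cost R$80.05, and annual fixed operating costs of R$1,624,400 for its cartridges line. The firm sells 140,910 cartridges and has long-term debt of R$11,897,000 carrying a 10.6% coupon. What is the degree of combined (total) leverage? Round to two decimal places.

Total contribution margin = 140,910 × R$26.79 = R$3,774,978.90.
Subtracting fixed costs: EBIT = R$3,774,978.90 − R$1,624,400 = R$2,150,578.90. Interest = R$1,261,082.00.
DOL = R$3,774,978.90 ÷ R$2,150,578.90 = 1.7553; DFL = R$2,150,578.90 ÷ R$889,496.90 = 2.4177.
Combined leverage = 1.7553 × 2.4177 = 4.2438.

4.24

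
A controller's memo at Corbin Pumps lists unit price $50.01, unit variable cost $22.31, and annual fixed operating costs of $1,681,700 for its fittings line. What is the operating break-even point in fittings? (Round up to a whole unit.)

Unit CM = price − variable cost = $50.01 − $22.31 = $27.70.
Break-even Q = $1,681,700 / $27.70 = 60,711.19 → 60,712 fittings.

60,712 fittings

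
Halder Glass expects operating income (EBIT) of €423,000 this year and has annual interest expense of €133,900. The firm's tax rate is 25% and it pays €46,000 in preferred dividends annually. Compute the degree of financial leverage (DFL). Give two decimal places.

1.86

Interest = €133,900.00.
Preferred dividends grossed up pre-tax: €46,000 / (1 − 0.25) = €61,333.33.
DFL = EBIT ÷ [EBIT − I − D_p/(1−t)] = €423,000 ÷ [€423,000 − €133,900.00 − €61,333.33] = €423,000 ÷ €227,766.67 = 1.8572.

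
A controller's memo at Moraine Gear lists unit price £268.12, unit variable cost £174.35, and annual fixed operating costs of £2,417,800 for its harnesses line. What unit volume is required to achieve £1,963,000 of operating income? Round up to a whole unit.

46,719 harnesses

Unit CM = price − variable cost = £268.12 − £174.35 = £93.77.
Units = (FC + target) / CM = (£2,417,800 + £1,963,000) / £93.77 = 46,718.57, so 46,719 harnesses.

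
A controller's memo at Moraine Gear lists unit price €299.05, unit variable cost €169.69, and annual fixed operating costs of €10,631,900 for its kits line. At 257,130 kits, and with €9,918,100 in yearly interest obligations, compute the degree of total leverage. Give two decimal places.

At 257,130 units, contribution = 257,130 × €129.36 = €33,262,336.80.
EBIT = €33,262,336.80 − €10,631,900 = €22,630,436.80. Interest = €9,918,100.00, so EBIT − I = €12,712,336.80.
Degree of total leverage = total CM / (EBIT − interest) = €33,262,336.80 / €12,712,336.80 = 2.6165.

2.62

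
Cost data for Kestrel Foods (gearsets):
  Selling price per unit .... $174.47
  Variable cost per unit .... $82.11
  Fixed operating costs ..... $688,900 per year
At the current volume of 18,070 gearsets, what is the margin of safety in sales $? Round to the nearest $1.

$1,851,326

Unit CM = price − variable cost = $174.47 − $82.11 = $92.36. Break-even units = $688,900 ÷ $92.36 = 7,458.86; break-even revenue = 7,458.86 × $174.47 = $1,301,346.72.
Actual sales revenue = 18,070 × $174.47 = $3,152,672.90.
Margin of safety = $3,152,672.90 − $1,301,346.72 = $1,851,326.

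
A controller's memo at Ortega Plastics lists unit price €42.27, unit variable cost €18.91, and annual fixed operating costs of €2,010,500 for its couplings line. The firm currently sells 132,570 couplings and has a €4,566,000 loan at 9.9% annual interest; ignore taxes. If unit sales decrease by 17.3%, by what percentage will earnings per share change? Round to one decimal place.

Contribution at this volume is 132,570 × €23.36 = €3,096,835.20.
Operating income = contribution − fixed costs = €3,096,835.20 − €2,010,500 = €1,086,335.20.
After interest of €452,034.00, pre-tax earnings = €634,301.20.
Degree of combined leverage = contribution ÷ (EBIT − I) = €3,096,835.20 ÷ €634,301.20 = 4.8823.
%ΔEPS = DCL × %ΔSales = 4.8823 × -17.3% = -84.5%.

-84.5%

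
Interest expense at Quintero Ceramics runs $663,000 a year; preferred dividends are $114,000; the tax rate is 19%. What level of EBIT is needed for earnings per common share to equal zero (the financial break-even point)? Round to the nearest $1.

$803,741

Grossing the preferred dividend up to pre-tax terms: $114,000 / (1 − 0.19) = $140,740.74.
EPS = 0 when EBIT covers interest plus the pre-tax preferred burden: $663,000 + $140,740.74 = $803,740.74.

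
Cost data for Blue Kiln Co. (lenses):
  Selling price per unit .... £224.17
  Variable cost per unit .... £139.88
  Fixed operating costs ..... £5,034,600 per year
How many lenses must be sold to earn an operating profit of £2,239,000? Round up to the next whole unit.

Each unit contributes £224.17 − £139.88 = £84.29.
Need Q such that Q × £84.29 − £5,034,600 = £2,239,000, i.e. Q = £7,273,600 / £84.29 = 86,292.56 → 86,293.

86,293 lenses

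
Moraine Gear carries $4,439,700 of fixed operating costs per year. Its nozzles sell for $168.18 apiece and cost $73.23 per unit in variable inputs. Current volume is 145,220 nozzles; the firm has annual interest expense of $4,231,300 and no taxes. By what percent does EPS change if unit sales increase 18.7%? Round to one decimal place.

At 145,220 units, contribution = 145,220 × $94.95 = $13,788,639.00.
Operating income = contribution − fixed costs = $13,788,639.00 − $4,439,700 = $9,348,939.00.
Interest = $4,231,300.00, so EBIT − I = $5,117,639.00.
Degree of combined leverage = contribution ÷ (EBIT − I) = $13,788,639.00 ÷ $5,117,639.00 = 2.6943.
%ΔEPS = DCL × %ΔSales = 2.6943 × +18.7% = +50.4%.

+50.4%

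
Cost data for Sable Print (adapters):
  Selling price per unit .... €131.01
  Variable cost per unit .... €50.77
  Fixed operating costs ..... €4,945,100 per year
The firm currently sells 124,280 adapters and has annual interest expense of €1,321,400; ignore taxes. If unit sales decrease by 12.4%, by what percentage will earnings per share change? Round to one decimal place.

At 124,280 units, contribution = 124,280 × €80.24 = €9,972,227.20.
EBIT = €9,972,227.20 − €4,945,100 = €5,027,127.20.
Interest = €1,321,400.00, so EBIT − I = €3,705,727.20.
DCL = total CM / (EBIT − I) = €9,972,227.20 / €3,705,727.20 = 2.6910.
EPS therefore changes by 2.6910 × (-12.4%) = -33.4%.

-33.4%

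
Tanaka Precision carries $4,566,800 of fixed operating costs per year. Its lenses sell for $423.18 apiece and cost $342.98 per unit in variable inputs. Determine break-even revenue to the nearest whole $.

CM per unit = $423.18 − $342.98 = $80.20; CM ratio = $80.20 / $423.18 = 0.1895.
Break-even revenue = fixed costs × price ÷ CM = $4,566,800 × $423.18 ÷ $80.20 = $24,096,988.

$24,096,988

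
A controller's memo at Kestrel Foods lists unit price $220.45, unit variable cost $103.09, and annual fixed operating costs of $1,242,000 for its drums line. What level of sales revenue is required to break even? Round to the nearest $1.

$2,332,983

Contribution margin per unit = $220.45 − $103.09 = $117.36, a CM ratio of $117.36 ÷ $220.45 = 0.5324.
Break-even revenue = fixed costs × price ÷ CM = $1,242,000 × $220.45 ÷ $117.36 = $2,332,983.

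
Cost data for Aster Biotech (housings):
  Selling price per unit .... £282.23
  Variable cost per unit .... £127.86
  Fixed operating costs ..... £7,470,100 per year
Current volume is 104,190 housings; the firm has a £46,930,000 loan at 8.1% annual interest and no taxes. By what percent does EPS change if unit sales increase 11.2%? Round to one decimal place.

+37.4%

Contribution at this volume is 104,190 × £154.37 = £16,083,810.30.
Operating income = contribution − fixed costs = £16,083,810.30 − £7,470,100 = £8,613,710.30.
After interest of £3,801,330.00, pre-tax earnings = £4,812,380.30.
Degree of combined leverage = contribution ÷ (EBIT − I) = £16,083,810.30 ÷ £4,812,380.30 = 3.3422.
%ΔEPS = DCL × %ΔSales = 3.3422 × +11.2% = +37.4%.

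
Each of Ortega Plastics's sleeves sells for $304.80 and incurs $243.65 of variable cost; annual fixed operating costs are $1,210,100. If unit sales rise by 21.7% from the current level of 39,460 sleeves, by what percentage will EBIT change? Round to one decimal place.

+43.5%

At 39,460 units, contribution = 39,460 × $61.15 = $2,412,979.00.
Subtracting fixed costs: EBIT = $2,412,979.00 − $1,210,100 = $1,202,879.00.
DOL = contribution ÷ EBIT = $2,412,979.00 ÷ $1,202,879.00 = 2.0060.
Operating income changes by 2.0060 × +21.7% = +43.5%.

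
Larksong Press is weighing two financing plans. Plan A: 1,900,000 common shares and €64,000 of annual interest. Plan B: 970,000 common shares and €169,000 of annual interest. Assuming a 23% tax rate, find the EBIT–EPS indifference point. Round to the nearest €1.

At indifference, (EBIT − 64,000)(1 − t)/1,900,000 = (EBIT − 169,000)(1 − t)/970,000.
Cancelling (1 − t) and cross-multiplying: 970,000·(EBIT − 64,000) = 1,900,000·(EBIT − 169,000).
EBIT × (1,900,000 − 970,000) = 169,000 × 1,900,000 − 64,000 × 970,000 = 259,020,000,000, so EBIT = 259,020,000,000 ÷ 930,000 = 278,516.13.

€278,516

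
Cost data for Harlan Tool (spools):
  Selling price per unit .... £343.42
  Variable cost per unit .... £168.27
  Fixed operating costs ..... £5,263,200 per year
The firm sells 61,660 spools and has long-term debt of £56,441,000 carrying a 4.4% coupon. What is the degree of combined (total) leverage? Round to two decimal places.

3.54

Contribution at this volume is 61,660 × £175.15 = £10,799,749.00.
Subtracting fixed costs: EBIT = £10,799,749.00 − £5,263,200 = £5,536,549.00. Interest = £2,483,404.00, so EBIT − I = £3,053,145.00.
Degree of total leverage = total CM / (EBIT − interest) = £10,799,749.00 / £3,053,145.00 = 3.5373.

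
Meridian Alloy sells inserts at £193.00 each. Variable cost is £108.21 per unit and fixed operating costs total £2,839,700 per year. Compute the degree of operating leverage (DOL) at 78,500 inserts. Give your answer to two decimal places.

1.74

Total contribution margin = 78,500 × £84.79 = £6,656,015.00.
EBIT = £6,656,015.00 − £2,839,700 = £3,816,315.00.
Degree of operating leverage = £6,656,015.00 / £3,816,315.00 = 1.7441.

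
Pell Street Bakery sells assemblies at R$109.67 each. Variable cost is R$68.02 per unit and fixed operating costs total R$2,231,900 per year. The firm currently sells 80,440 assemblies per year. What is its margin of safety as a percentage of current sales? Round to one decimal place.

33.4%

Each unit contributes R$109.67 − R$68.02 = R$41.65. Break-even units = R$2,231,900 ÷ R$41.65 = 53,587.03; break-even revenue = 53,587.03 × R$109.67 = R$5,876,890.11.
Actual sales revenue = 80,440 × R$109.67 = R$8,821,854.80.
Margin of safety = (R$8,821,854.80 − R$5,876,890.11) ÷ R$8,821,854.80 = 33.4%.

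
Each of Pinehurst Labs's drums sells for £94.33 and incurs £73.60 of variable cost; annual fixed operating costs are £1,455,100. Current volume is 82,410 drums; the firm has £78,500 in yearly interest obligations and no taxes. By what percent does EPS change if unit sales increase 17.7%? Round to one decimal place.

Contribution at this volume is 82,410 × £20.73 = £1,708,359.30.
Operating income = contribution − fixed costs = £1,708,359.30 − £1,455,100 = £253,259.30.
Interest = £78,500.00, so EBIT − I = £174,759.30.
Degree of combined leverage = contribution ÷ (EBIT − I) = £1,708,359.30 ÷ £174,759.30 = 9.7755.
%ΔEPS = DCL × %ΔSales = 9.7755 × +17.7% = +173.0%.

+173.0%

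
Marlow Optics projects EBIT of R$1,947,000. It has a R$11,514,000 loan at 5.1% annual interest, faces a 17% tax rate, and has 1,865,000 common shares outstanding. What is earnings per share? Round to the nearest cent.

Interest = R$587,214.00, so EBT = R$1,947,000 − R$587,214.00 = R$1,359,786.00.
After tax at 17%: net income = R$1,359,786.00 × 0.83 = R$1,128,622.38.
Per share: R$1,128,622.38 / 1,865,000 shares = R$0.61.

R$0.61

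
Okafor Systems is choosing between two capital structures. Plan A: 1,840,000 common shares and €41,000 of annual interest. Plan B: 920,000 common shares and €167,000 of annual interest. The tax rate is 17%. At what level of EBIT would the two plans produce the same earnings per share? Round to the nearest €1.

At indifference, (EBIT − 41,000)(1 − t)/1,840,000 = (EBIT − 167,000)(1 − t)/920,000.
Cancelling (1 − t) and cross-multiplying: 920,000·(EBIT − 41,000) = 1,840,000·(EBIT − 167,000).
EBIT × (1,840,000 − 920,000) = 167,000 × 1,840,000 − 41,000 × 920,000 = 269,560,000,000, so EBIT = 269,560,000,000 ÷ 920,000 = 293,000.00.

€293,000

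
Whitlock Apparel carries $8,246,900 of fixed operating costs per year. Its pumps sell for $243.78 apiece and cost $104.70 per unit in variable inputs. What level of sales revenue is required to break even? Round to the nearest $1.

$14,455,200

Contribution margin per unit = $243.78 − $104.70 = $139.08, a CM ratio of $139.08 ÷ $243.78 = 0.5705.
Break-even sales = FC ÷ CM ratio = $8,246,900 × $243.78 / $139.08 = $14,455,200.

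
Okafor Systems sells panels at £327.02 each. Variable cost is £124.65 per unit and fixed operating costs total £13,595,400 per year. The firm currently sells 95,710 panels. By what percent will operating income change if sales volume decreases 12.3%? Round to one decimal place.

Total contribution margin = 95,710 × £202.37 = £19,368,832.70.
Operating income = contribution − fixed costs = £19,368,832.70 − £13,595,400 = £5,773,432.70.
DOL = contribution ÷ EBIT = £19,368,832.70 ÷ £5,773,432.70 = 3.3548.
%ΔEBIT = DOL × %ΔSales = 3.3548 × -12.3% = -41.3%.

-41.3%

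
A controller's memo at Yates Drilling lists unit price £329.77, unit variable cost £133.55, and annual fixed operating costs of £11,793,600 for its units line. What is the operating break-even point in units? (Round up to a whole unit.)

60,104 units

Unit CM = price − variable cost = £329.77 − £133.55 = £196.22.
Break-even volume = fixed costs ÷ CM per unit = £11,793,600 ÷ £196.22 = 60,103.96, so 60,104 units.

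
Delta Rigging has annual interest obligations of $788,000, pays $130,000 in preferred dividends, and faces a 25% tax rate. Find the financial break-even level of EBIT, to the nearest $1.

Preferred dividends are paid after tax, so their pre-tax equivalent is $130,000 ÷ (1 − 0.25) = $173,333.33.
EPS = 0 when EBIT covers interest plus the pre-tax preferred burden: $788,000 + $173,333.33 = $961,333.33.

$961,333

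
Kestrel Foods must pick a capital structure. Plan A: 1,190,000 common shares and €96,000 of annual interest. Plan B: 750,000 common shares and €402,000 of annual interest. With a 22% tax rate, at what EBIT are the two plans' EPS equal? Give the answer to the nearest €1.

€923,591

Set EPS_A = EPS_B: (EBIT − €96,000)(1 − 0.22) ÷ 1,190,000 = (EBIT − €402,000)(1 − 0.22) ÷ 750,000.
Cancelling (1 − t) and cross-multiplying: 750,000·(EBIT − 96,000) = 1,190,000·(EBIT − 402,000).
Solving, EBIT = (402,000·1,190,000 − 96,000·750,000) / (1,190,000 − 750,000) = 406,380,000,000 / 440,000 = 923,590.91.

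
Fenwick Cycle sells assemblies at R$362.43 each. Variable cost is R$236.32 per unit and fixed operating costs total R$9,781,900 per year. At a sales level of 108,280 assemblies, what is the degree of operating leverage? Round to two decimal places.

Total contribution margin = 108,280 × R$126.11 = R$13,655,190.80.
Subtracting fixed costs: EBIT = R$13,655,190.80 − R$9,781,900 = R$3,873,290.80.
So DOL = total CM / EBIT = R$13,655,190.80 / R$3,873,290.80 = 3.5255.

3.53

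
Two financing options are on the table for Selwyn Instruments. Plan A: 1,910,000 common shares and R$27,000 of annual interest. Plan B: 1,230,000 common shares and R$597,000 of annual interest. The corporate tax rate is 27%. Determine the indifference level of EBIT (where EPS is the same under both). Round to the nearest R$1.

At indifference, (EBIT − 27,000)(1 − t)/1,910,000 = (EBIT − 597,000)(1 − t)/1,230,000.
Cancelling (1 − t) and cross-multiplying: 1,230,000·(EBIT − 27,000) = 1,910,000·(EBIT − 597,000).
Solving, EBIT = (597,000·1,910,000 − 27,000·1,230,000) / (1,910,000 − 1,230,000) = 1,107,060,000,000 / 680,000 = 1,628,029.41.

R$1,628,029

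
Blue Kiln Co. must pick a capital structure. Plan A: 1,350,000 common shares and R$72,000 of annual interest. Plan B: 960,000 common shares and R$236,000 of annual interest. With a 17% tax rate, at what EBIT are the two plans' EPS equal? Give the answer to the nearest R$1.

R$639,692

Set EPS_A = EPS_B: (EBIT − R$72,000)(1 − 0.17) ÷ 1,350,000 = (EBIT − R$236,000)(1 − 0.17) ÷ 960,000.
The (1 − t) factor cancels: (EBIT − 72,000) × 960,000 = (EBIT − 236,000) × 1,350,000.
Solving, EBIT = (236,000·1,350,000 − 72,000·960,000) / (1,350,000 − 960,000) = 249,480,000,000 / 390,000 = 639,692.31.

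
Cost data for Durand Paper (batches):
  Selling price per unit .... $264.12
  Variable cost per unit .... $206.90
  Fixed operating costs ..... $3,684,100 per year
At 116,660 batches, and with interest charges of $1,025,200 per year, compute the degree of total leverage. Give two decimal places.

Total contribution margin = 116,660 × $57.22 = $6,675,285.20.
Operating income = contribution − fixed costs = $6,675,285.20 − $3,684,100 = $2,991,185.20. Interest = $1,025,200.00.
DOL = $6,675,285.20 ÷ $2,991,185.20 = 2.2317; DFL = $2,991,185.20 ÷ $1,965,985.20 = 1.5215.
Combined leverage = 2.2317 × 1.5215 = 3.3955.

3.40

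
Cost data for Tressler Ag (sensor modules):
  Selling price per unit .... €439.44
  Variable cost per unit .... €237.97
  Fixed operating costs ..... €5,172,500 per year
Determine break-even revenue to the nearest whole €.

€11,282,094

Contribution margin per unit = €439.44 − €237.97 = €201.47, a CM ratio of €201.47 ÷ €439.44 = 0.4585.
Break-even sales = FC ÷ CM ratio = €5,172,500 × €439.44 / €201.47 = €11,282,094.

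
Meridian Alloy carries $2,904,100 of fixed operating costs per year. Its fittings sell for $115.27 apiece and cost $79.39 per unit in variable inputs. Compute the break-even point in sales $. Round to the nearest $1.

CM per unit = $115.27 − $79.39 = $35.88; CM ratio = $35.88 / $115.27 = 0.3113.
Break-even sales = FC ÷ CM ratio = $2,904,100 × $115.27 / $35.88 = $9,329,866.

$9,329,866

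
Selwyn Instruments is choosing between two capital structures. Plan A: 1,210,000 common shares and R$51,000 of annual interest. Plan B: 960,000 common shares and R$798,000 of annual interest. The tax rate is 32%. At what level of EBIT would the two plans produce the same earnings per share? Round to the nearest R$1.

R$3,666,480

Set EPS_A = EPS_B: (EBIT − R$51,000)(1 − 0.32) ÷ 1,210,000 = (EBIT − R$798,000)(1 − 0.32) ÷ 960,000.
Cancelling (1 − t) and cross-multiplying: 960,000·(EBIT − 51,000) = 1,210,000·(EBIT − 798,000).
Solving, EBIT = (798,000·1,210,000 − 51,000·960,000) / (1,210,000 − 960,000) = 916,620,000,000 / 250,000 = 3,666,480.00.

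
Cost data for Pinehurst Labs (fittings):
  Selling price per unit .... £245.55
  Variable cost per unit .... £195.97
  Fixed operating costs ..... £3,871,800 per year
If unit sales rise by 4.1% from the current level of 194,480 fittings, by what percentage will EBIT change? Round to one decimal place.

+6.9%

Total contribution margin = 194,480 × £49.58 = £9,642,318.40.
Operating income = contribution − fixed costs = £9,642,318.40 − £3,871,800 = £5,770,518.40.
So DOL = total CM / EBIT = £9,642,318.40 / £5,770,518.40 = 1.6710.
Operating income changes by 1.6710 × +4.1% = +6.9%.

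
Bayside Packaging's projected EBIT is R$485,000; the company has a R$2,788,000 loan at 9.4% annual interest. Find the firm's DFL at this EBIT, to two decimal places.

Annual interest charges come to R$262,072.00.
Degree of financial leverage = EBIT / (EBIT − interest) = R$485,000 / R$222,928.00 = 2.1756.

2.18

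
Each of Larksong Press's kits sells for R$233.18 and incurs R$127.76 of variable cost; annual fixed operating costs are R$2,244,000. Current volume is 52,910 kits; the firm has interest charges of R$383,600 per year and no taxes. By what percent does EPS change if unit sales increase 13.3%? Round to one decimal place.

+25.1%

At 52,910 units, contribution = 52,910 × R$105.42 = R$5,577,772.20.
EBIT = R$5,577,772.20 − R$2,244,000 = R$3,333,772.20.
After interest of R$383,600.00, pre-tax earnings = R$2,950,172.20.
Degree of combined leverage = contribution ÷ (EBIT − I) = R$5,577,772.20 ÷ R$2,950,172.20 = 1.8907.
%ΔEPS = DCL × %ΔSales = 1.8907 × +13.3% = +25.1%.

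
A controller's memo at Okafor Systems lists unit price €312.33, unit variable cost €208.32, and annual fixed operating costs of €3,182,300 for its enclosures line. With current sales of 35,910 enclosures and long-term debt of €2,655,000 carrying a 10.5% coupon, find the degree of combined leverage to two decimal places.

13.64

Contribution at this volume is 35,910 × €104.01 = €3,734,999.10.
Subtracting fixed costs: EBIT = €3,734,999.10 − €3,182,300 = €552,699.10. Interest = €278,775.00.
DOL = €3,734,999.10 ÷ €552,699.10 = 6.7577; DFL = €552,699.10 ÷ €273,924.10 = 2.0177.
DCL = DOL × DFL = 6.7577 × 2.0177 = 13.6350.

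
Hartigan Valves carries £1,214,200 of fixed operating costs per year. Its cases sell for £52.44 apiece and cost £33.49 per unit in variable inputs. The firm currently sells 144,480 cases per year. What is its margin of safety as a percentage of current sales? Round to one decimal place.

Unit CM = price − variable cost = £52.44 − £33.49 = £18.95. Break-even units = £1,214,200 ÷ £18.95 = 64,073.88; break-even revenue = 64,073.88 × £52.44 = £3,360,034.20.
Current sales = 144,480 × £52.44 = £7,576,531.20.
Margin of safety = (£7,576,531.20 − £3,360,034.20) ÷ £7,576,531.20 = 55.7%.

55.7%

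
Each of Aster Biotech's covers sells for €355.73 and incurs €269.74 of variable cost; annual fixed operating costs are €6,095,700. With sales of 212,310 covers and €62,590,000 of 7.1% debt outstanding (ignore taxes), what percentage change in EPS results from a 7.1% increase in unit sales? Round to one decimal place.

Contribution at this volume is 212,310 × €85.99 = €18,256,536.90.
Operating income = contribution − fixed costs = €18,256,536.90 − €6,095,700 = €12,160,836.90.
After interest of €4,443,890.00, pre-tax earnings = €7,716,946.90.
DCL = total CM / (EBIT − I) = €18,256,536.90 / €7,716,946.90 = 2.3658.
EPS therefore changes by 2.3658 × (+7.1%) = +16.8%.

+16.8%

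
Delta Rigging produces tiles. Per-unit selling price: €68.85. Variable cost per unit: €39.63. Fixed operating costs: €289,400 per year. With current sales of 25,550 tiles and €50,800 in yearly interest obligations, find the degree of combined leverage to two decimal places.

1.84

Total contribution margin = 25,550 × €29.22 = €746,571.00.
Operating income = contribution − fixed costs = €746,571.00 − €289,400 = €457,171.00. Interest = €50,800.00, so EBIT − I = €406,371.00.
Degree of total leverage = total CM / (EBIT − interest) = €746,571.00 / €406,371.00 = 1.8372.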